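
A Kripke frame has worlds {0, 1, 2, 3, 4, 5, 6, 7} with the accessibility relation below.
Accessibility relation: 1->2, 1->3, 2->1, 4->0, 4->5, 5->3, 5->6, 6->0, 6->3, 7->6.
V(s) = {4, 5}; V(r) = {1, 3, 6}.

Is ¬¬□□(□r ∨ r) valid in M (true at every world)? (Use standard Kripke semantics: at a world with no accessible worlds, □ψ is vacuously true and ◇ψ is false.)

Yes

Let φ = ¬¬□□(□r ∨ r). Evaluate φ at each world:
  0 (successors ∅): φ is true.
  1 (successors {2, 3}): φ is true.
  2 (successors {1}): φ is true.
  3 (successors ∅): φ is true.
  4 (successors {0, 5}): φ is true.
  5 (successors {3, 6}): φ is true.
  6 (successors {0, 3}): φ is true.
  7 (successors {6}): φ is true.
For instance, at 1:
  At 1: ¬□□(□r ∨ r) is false, so ¬¬□□(□r ∨ r) is true.
    At 1: □□(□r ∨ r) is true, so ¬□□(□r ∨ r) is false.
      At 1: □□(□r ∨ r) requires □(□r ∨ r) at every successor {2, 3}.
        At 2: □(□r ∨ r) is true.
        At 3: □(□r ∨ r) is true.
      So □□(□r ∨ r) is true at 1.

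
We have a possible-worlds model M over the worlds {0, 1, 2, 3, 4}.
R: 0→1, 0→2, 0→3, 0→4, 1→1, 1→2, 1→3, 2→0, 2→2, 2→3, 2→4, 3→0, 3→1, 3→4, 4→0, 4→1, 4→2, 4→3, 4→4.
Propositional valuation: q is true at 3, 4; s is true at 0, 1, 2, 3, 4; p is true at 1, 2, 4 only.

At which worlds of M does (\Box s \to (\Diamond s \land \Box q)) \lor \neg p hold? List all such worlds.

0, 3

Let φ = (\Box s \to (\Diamond s \land \Box q)) \lor \neg p. Evaluate φ at each world:
  0 (successors {1, 2, 3, 4}): φ is true.
  1 (successors {1, 2, 3}): φ is false.
  2 (successors {0, 2, 3, 4}): φ is false.
  3 (successors {0, 1, 4}): φ is true.
  4 (successors {0, 1, 2, 3, 4}): φ is false.
For instance, at 1:
  At 1: \Box s \to (\Diamond s \land \Box q) is false, \neg p is false, so (\Box s \to (\Diamond s \land \Box q)) \lor \neg p is false.
    At 1: \Box s is true, \Diamond s \land \Box q is false, so \Box s \to (\Diamond s \land \Box q) is false.
      At 1: \Box s requires s at every successor {1, 2, 3}.
        At 1: s is true.
        At 2: s is true.
        At 3: s is true.
      So \Box s is true at 1.
      At 1: \Diamond s is true, \Box q is false, so \Diamond s \land \Box q is false.
Satisfying worlds: {0, 3}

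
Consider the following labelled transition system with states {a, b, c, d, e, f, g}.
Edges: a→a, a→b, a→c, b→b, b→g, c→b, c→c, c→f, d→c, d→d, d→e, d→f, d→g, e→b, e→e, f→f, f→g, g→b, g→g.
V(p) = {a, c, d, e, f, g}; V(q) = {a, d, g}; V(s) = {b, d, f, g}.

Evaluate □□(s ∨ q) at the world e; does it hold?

No

At e: □□(s ∨ q) requires □(s ∨ q) at every successor {b, e}.
  □(s ∨ q) fails at e, so □□(s ∨ q) is false at e.
    At e: □(s ∨ q) requires s ∨ q at every successor {b, e}.
      s ∨ q fails at e, so □(s ∨ q) is false at e.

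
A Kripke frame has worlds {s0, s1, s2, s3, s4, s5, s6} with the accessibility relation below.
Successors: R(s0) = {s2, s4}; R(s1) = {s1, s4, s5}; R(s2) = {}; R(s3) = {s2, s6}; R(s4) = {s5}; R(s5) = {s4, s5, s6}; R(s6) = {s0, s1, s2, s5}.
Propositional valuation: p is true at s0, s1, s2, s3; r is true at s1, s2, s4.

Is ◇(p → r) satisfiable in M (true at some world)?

Let φ = ◇(p → r). Evaluate φ at each world:
  s0 (successors {s2, s4}): φ is true.
  s1 (successors {s1, s4, s5}): φ is true.
  s2 (successors ∅): φ is false.
  s3 (successors {s2, s6}): φ is true.
  s4 (successors {s5}): φ is true.
  s5 (successors {s4, s5, s6}): φ is true.
  s6 (successors {s0, s1, s2, s5}): φ is true.
Detail at s0 (witness):
  At s0: ◇(p → r) requires p → r at some successor in {s2, s4}.
    p → r holds at s2, so ◇(p → r) is true at s0.

Yes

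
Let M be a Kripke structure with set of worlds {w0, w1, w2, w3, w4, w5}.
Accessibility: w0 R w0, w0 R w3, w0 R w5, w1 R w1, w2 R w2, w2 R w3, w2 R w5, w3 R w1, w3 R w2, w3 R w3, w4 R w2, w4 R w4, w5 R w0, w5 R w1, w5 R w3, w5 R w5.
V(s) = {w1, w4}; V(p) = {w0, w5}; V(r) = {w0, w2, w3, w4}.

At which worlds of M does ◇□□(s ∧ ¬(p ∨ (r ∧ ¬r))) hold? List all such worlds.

Recall that □ψ holds at a world iff ψ holds at every accessible world, and ◇ψ holds iff ψ holds at some accessible world.
Let φ = ◇□□(s ∧ ¬(p ∨ (r ∧ ¬r))). Evaluate φ at each world:
  w0 (successors {w0, w3, w5}): φ is false.
  w1 (successors {w1}): φ is true.
  w2 (successors {w2, w3, w5}): φ is false.
  w3 (successors {w1, w2, w3}): φ is true.
  w4 (successors {w2, w4}): φ is false.
  w5 (successors {w0, w1, w3, w5}): φ is true.
For instance, at w1:
  At w1: ◇□□(s ∧ ¬(p ∨ (r ∧ ¬r))) requires □□(s ∧ ¬(p ∨ (r ∧ ¬r))) at some successor in {w1}.
    □□(s ∧ ¬(p ∨ (r ∧ ¬r))) holds at w1, so ◇□□(s ∧ ¬(p ∨ (r ∧ ¬r))) is true at w1.
      At w1: □□(s ∧ ¬(p ∨ (r ∧ ¬r))) requires □(s ∧ ¬(p ∨ (r ∧ ¬r))) at every successor {w1}.
        At w1: □(s ∧ ¬(p ∨ (r ∧ ¬r))) is true.
      So □□(s ∧ ¬(p ∨ (r ∧ ¬r))) is true at w1.
Satisfying worlds: {w1, w3, w5}

w1, w3, w5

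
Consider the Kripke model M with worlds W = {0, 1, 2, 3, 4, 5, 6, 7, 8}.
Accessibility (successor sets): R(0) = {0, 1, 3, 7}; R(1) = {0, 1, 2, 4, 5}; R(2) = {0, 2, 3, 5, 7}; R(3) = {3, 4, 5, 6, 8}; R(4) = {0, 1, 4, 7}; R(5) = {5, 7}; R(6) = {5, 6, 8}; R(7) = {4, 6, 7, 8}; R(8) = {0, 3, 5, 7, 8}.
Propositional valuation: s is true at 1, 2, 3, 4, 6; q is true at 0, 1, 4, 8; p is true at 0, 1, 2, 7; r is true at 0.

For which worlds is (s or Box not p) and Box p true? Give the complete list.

Let φ = (s or Box not p) and Box p. Evaluate φ at each world:
  0 (successors {0, 1, 3, 7}): φ is false.
  1 (successors {0, 1, 2, 4, 5}): φ is false.
  2 (successors {0, 2, 3, 5, 7}): φ is false.
  3 (successors {3, 4, 5, 6, 8}): φ is false.
  4 (successors {0, 1, 4, 7}): φ is false.
  5 (successors {5, 7}): φ is false.
  6 (successors {5, 6, 8}): φ is false.
  7 (successors {4, 6, 7, 8}): φ is false.
  8 (successors {0, 3, 5, 7, 8}): φ is false.
For instance, at 6:
  At 6: s or Box not p is true, Box p is false, so (s or Box not p) and Box p is false.
    At 6: s is true, Box not p is true, so s or Box not p is true.
      At 6: Box not p requires not p at every successor {5, 6, 8}.
        At 5: not p is true.
        At 6: not p is true.
        At 8: not p is true.
      So Box not p is true at 6.
    At 6: Box p requires p at every successor {5, 6, 8}.
      p fails at 5, so Box p is false at 6.
Satisfying worlds: none.

none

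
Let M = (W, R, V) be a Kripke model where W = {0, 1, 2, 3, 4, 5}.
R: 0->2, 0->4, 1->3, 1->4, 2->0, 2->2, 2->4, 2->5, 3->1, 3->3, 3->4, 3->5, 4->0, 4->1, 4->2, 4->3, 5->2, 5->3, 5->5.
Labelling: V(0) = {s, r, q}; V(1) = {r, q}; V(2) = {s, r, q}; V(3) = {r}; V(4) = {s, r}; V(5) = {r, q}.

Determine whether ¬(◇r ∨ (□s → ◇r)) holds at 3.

No

At 3: ◇r ∨ (□s → ◇r) is true, so ¬(◇r ∨ (□s → ◇r)) is false.
  At 3: ◇r is true, □s → ◇r is true, so ◇r ∨ (□s → ◇r) is true.
    At 3: ◇r requires r at some successor in {1, 3, 4, 5}.
      r holds at 1, so ◇r is true at 3.
    At 3: □s is false, ◇r is true, so □s → ◇r is true.
      At 3: □s requires s at every successor {1, 3, 4, 5}.
        s fails at 1, so □s is false at 3.
      At 3: ◇r requires r at some successor in {1, 3, 4, 5}.
        r holds at 1, so ◇r is true at 3.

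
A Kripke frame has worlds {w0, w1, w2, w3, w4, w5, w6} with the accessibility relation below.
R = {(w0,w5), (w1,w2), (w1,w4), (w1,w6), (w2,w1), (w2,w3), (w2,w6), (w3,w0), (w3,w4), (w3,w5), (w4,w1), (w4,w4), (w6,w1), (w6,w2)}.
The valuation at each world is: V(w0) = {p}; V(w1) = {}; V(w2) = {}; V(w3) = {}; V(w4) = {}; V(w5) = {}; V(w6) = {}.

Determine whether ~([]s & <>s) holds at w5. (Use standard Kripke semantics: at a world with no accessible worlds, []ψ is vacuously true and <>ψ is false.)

Yes

At w5: []s & <>s is false, so ~([]s & <>s) is true.
  At w5: []s is true, <>s is false, so []s & <>s is false.
    At w5: no accessible worlds, so []s holds vacuously.
    At w5: no accessible worlds, so <>s is false.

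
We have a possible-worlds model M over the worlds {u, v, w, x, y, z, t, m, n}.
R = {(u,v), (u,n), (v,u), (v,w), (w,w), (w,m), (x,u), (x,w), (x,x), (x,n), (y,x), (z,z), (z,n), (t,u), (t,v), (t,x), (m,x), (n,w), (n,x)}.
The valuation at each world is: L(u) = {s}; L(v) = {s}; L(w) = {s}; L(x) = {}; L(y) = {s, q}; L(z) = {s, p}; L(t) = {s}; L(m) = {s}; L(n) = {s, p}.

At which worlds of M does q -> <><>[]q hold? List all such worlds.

Let φ = q -> <><>[]q. Evaluate φ at each world:
  u (successors {v, n}): φ is true.
  v (successors {u, w}): φ is true.
  w (successors {w, m}): φ is true.
  x (successors {u, w, x, n}): φ is true.
  y (successors {x}): φ is false.
  z (successors {z, n}): φ is true.
  t (successors {u, v, x}): φ is true.
  m (successors {x}): φ is true.
  n (successors {w, x}): φ is true.
For instance, at u:
  At u: q is false, <><>[]q is false, so q -> <><>[]q is true.
    At u: <><>[]q requires <>[]q at some successor in {v, n}.
      At v: <>[]q is false.
      At n: <>[]q is false.
    So <><>[]q is false at u.
Satisfying worlds: {u, v, w, x, z, t, m, n}

u, v, w, x, z, t, m, n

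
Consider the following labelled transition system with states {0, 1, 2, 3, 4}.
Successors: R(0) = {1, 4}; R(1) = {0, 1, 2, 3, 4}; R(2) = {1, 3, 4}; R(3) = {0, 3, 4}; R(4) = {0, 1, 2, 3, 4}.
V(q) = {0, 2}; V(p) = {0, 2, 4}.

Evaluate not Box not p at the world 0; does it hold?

Yes

At 0: Box not p is false, so not Box not p is true.
  At 0: Box not p requires not p at every successor {1, 4}.
    not p fails at 4, so Box not p is false at 0.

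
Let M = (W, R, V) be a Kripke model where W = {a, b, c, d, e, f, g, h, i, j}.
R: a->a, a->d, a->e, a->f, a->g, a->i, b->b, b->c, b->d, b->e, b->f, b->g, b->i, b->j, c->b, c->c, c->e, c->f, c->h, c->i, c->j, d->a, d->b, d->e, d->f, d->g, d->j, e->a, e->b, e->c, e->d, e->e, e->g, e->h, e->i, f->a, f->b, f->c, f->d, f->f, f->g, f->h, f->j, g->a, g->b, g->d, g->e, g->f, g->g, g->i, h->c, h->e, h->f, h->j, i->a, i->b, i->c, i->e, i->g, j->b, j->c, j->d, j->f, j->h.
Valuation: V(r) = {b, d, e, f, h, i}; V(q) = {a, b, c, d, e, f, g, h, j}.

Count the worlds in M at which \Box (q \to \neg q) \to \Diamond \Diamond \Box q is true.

10

Let φ = \Box (q \to \neg q) \to \Diamond \Diamond \Box q. Evaluate φ at each world:
  a (successors {a, d, e, f, g, i}): φ is true.
  b (successors {b, c, d, e, f, g, i, j}): φ is true.
  c (successors {b, c, e, f, h, i, j}): φ is true.
  d (successors {a, b, e, f, g, j}): φ is true.
  e (successors {a, b, c, d, e, g, h, i}): φ is true.
  f (successors {a, b, c, d, f, g, h, j}): φ is true.
  g (successors {a, b, d, e, f, g, i}): φ is true.
  h (successors {c, e, f, j}): φ is true.
  i (successors {a, b, c, e, g}): φ is true.
  j (successors {b, c, d, f, h}): φ is true.
For instance, at i:
  At i: \Box (q \to \neg q) is false, \Diamond \Diamond \Box q is true, so \Box (q \to \neg q) \to \Diamond \Diamond \Box q is true.
    At i: \Box (q \to \neg q) requires q \to \neg q at every successor {a, b, c, e, g}.
      q \to \neg q fails at a, so \Box (q \to \neg q) is false at i.
    At i: \Diamond \Diamond \Box q requires \Diamond \Box q at some successor in {a, b, c, e, g}.
      \Diamond \Box q holds at a, so \Diamond \Diamond \Box q is true at i.
Satisfying worlds: {a, b, c, d, e, f, g, h, i, j}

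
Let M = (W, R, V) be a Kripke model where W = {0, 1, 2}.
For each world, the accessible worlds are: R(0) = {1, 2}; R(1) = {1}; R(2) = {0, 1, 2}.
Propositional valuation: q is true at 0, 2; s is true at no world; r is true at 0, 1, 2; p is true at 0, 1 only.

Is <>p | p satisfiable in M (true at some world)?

Recall that <>ψ holds at a world iff ψ holds at some accessible world.
Let φ = <>p | p. Evaluate φ at each world:
  0 (successors {1, 2}): φ is true.
  1 (successors {1}): φ is true.
  2 (successors {0, 1, 2}): φ is true.
Detail at 0 (witness):
  At 0: <>p is true, p is true, so <>p | p is true.
    At 0: <>p requires p at some successor in {1, 2}.
      p holds at 1, so <>p is true at 0.

Yes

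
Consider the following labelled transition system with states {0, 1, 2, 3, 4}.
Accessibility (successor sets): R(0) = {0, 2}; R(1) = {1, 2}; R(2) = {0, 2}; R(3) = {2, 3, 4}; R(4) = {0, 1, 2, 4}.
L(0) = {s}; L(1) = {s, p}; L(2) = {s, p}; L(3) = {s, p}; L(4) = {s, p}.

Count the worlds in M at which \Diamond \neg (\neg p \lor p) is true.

Let φ = \Diamond \neg (\neg p \lor p). Evaluate φ at each world:
  0 (successors {0, 2}): φ is false.
  1 (successors {1, 2}): φ is false.
  2 (successors {0, 2}): φ is false.
  3 (successors {2, 3, 4}): φ is false.
  4 (successors {0, 1, 2, 4}): φ is false.
For instance, at 2:
  At 2: \Diamond \neg (\neg p \lor p) requires \neg (\neg p \lor p) at some successor in {0, 2}.
    At 0: \neg (\neg p \lor p) is false.
    At 2: \neg (\neg p \lor p) is false.
  So \Diamond \neg (\neg p \lor p) is false at 2.
Satisfying worlds: none.

0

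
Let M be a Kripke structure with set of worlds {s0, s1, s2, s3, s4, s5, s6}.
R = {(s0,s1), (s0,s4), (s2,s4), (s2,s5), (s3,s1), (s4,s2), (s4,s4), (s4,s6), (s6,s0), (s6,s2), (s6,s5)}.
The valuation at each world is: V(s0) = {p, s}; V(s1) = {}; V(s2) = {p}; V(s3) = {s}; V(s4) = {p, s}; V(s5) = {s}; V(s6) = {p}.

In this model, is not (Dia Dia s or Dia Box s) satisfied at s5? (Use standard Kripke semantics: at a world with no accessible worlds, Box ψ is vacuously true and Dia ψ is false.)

At s5: Dia Dia s or Dia Box s is false, so not (Dia Dia s or Dia Box s) is true.
  At s5: Dia Dia s is false, Dia Box s is false, so Dia Dia s or Dia Box s is false.
    At s5: no accessible worlds, so Dia Dia s is false.
    At s5: no accessible worlds, so Dia Box s is false.

Yes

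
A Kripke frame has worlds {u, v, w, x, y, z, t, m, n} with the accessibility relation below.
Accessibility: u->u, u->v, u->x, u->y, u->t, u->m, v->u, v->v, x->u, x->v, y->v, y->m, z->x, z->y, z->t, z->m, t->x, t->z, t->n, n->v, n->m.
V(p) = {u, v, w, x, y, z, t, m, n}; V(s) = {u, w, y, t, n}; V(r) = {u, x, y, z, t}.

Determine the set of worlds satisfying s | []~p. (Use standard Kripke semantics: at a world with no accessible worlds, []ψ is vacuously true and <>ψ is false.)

Let φ = s | []~p. Evaluate φ at each world:
  u (successors {u, v, x, y, t, m}): φ is true.
  v (successors {u, v}): φ is false.
  w (successors ∅): φ is true.
  x (successors {u, v}): φ is false.
  y (successors {v, m}): φ is true.
  z (successors {x, y, t, m}): φ is false.
  t (successors {x, z, n}): φ is true.
  m (successors ∅): φ is true.
  n (successors {v, m}): φ is true.
For instance, at z:
  At z: s is false, []~p is false, so s | []~p is false.
    At z: []~p requires ~p at every successor {x, y, t, m}.
      ~p fails at x, so []~p is false at z.
Satisfying worlds: {u, w, y, t, m, n}

u, w, y, t, m, n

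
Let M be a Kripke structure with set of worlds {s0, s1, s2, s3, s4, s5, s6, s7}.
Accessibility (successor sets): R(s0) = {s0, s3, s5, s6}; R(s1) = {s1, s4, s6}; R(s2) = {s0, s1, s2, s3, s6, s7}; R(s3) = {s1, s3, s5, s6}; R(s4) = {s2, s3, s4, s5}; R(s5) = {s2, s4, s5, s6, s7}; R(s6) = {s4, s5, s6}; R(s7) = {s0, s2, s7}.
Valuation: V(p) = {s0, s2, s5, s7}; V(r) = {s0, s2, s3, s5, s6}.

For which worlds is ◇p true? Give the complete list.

Recall that ◇ψ holds at a world iff ψ holds at some accessible world.
Let φ = ◇p. Evaluate φ at each world:
  s0 (successors {s0, s3, s5, s6}): φ is true.
  s1 (successors {s1, s4, s6}): φ is false.
  s2 (successors {s0, s1, s2, s3, s6, s7}): φ is true.
  s3 (successors {s1, s3, s5, s6}): φ is true.
  s4 (successors {s2, s3, s4, s5}): φ is true.
  s5 (successors {s2, s4, s5, s6, s7}): φ is true.
  s6 (successors {s4, s5, s6}): φ is true.
  s7 (successors {s0, s2, s7}): φ is true.
For instance, at s6:
  At s6: ◇p requires p at some successor in {s4, s5, s6}.
    p holds at s5, so ◇p is true at s6.
Satisfying worlds: {s0, s2, s3, s4, s5, s6, s7}

s0, s2, s3, s4, s5, s6, s7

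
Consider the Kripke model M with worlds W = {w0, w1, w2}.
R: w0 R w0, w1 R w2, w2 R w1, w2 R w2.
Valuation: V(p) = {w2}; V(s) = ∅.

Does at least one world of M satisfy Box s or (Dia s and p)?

Let φ = Box s or (Dia s and p). Evaluate φ at each world:
  w0 (successors {w0}): φ is false.
  w1 (successors {w2}): φ is false.
  w2 (successors {w1, w2}): φ is false.
For instance, at w2:
  At w2: Box s is false, Dia s and p is false, so Box s or (Dia s and p) is false.
    At w2: Box s requires s at every successor {w1, w2}.
      s fails at w1, so Box s is false at w2.
    At w2: Dia s is false, p is true, so Dia s and p is false.
      At w2: Dia s requires s at some successor in {w1, w2}.
        At w1: s is false.
        At w2: s is false.
      So Dia s is false at w2.

No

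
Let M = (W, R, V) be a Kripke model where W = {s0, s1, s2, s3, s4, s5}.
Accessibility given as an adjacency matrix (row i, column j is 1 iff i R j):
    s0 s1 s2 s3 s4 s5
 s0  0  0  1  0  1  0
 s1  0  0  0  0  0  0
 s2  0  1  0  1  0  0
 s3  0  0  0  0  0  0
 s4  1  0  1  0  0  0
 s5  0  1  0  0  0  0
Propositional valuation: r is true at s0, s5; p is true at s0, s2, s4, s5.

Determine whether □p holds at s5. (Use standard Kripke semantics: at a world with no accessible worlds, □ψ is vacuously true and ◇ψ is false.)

Recall that □ψ holds at a world iff ψ holds at every accessible world, and ◇ψ holds iff ψ holds at some accessible world.
At s5: □p requires p at every successor {s1}.
  p fails at s1, so □p is false at s5.

No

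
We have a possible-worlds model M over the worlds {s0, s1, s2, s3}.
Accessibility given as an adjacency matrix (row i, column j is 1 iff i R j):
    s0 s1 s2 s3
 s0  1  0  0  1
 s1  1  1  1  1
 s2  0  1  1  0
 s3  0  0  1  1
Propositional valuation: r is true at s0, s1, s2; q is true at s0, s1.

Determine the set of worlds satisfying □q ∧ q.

Let φ = □q ∧ q. Evaluate φ at each world:
  s0 (successors {s0, s3}): φ is false.
  s1 (successors {s0, s1, s2, s3}): φ is false.
  s2 (successors {s1, s2}): φ is false.
  s3 (successors {s2, s3}): φ is false.
For instance, at s2:
  At s2: □q is false, q is false, so □q ∧ q is false.
    At s2: □q requires q at every successor {s1, s2}.
      q fails at s2, so □q is false at s2.
Satisfying worlds: none.

none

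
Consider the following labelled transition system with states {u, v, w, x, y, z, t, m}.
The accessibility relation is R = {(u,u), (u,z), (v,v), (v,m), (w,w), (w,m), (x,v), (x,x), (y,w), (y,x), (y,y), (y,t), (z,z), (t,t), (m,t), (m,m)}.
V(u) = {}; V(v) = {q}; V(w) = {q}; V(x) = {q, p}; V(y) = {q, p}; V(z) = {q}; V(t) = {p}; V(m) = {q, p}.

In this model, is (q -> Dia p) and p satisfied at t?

Yes

At t: q -> Dia p is true, p is true, so (q -> Dia p) and p is true.
  At t: q is false, Dia p is true, so q -> Dia p is true.
    At t: Dia p requires p at some successor in {t}.
      p holds at t, so Dia p is true at t.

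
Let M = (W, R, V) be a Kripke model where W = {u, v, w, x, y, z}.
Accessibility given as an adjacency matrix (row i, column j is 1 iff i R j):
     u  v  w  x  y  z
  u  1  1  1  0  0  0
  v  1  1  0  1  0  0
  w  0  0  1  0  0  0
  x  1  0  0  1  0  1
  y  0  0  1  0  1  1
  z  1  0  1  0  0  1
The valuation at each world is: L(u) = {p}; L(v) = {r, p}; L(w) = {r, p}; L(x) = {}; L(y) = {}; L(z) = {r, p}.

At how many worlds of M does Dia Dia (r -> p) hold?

Let φ = Dia Dia (r -> p). Evaluate φ at each world:
  u (successors {u, v, w}): φ is true.
  v (successors {u, v, x}): φ is true.
  w (successors {w}): φ is true.
  x (successors {u, x, z}): φ is true.
  y (successors {w, y, z}): φ is true.
  z (successors {u, w, z}): φ is true.
For instance, at v:
  At v: Dia Dia (r -> p) requires Dia (r -> p) at some successor in {u, v, x}.
    Dia (r -> p) holds at u, so Dia Dia (r -> p) is true at v.
      At u: Dia (r -> p) requires r -> p at some successor in {u, v, w}.
        r -> p holds at u, so Dia (r -> p) is true at u.
Satisfying worlds: {u, v, w, x, y, z}

6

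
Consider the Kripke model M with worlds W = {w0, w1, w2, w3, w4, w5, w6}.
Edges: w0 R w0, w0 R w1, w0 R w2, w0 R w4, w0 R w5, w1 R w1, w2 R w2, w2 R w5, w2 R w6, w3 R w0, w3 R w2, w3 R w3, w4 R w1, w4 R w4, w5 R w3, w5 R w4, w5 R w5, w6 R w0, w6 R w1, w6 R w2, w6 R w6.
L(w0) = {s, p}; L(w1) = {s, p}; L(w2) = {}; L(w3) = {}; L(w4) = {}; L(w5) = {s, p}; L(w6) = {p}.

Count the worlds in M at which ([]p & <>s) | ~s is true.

5

Let φ = ([]p & <>s) | ~s. Evaluate φ at each world:
  w0 (successors {w0, w1, w2, w4, w5}): φ is false.
  w1 (successors {w1}): φ is true.
  w2 (successors {w2, w5, w6}): φ is true.
  w3 (successors {w0, w2, w3}): φ is true.
  w4 (successors {w1, w4}): φ is true.
  w5 (successors {w3, w4, w5}): φ is false.
  w6 (successors {w0, w1, w2, w6}): φ is true.
For instance, at w2:
  At w2: []p & <>s is false, ~s is true, so ([]p & <>s) | ~s is true.
    At w2: []p is false, <>s is true, so []p & <>s is false.
      At w2: []p requires p at every successor {w2, w5, w6}.
        p fails at w2, so []p is false at w2.
      At w2: <>s requires s at some successor in {w2, w5, w6}.
        s holds at w5, so <>s is true at w2.
Satisfying worlds: {w1, w2, w3, w4, w6}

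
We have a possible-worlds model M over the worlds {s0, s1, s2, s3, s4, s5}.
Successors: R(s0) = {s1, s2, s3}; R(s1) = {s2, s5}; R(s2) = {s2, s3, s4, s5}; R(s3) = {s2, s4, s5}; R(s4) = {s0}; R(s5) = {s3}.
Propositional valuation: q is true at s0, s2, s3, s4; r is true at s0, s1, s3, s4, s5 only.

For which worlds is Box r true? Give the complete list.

s4, s5

Let φ = Box r. Evaluate φ at each world:
  s0 (successors {s1, s2, s3}): φ is false.
  s1 (successors {s2, s5}): φ is false.
  s2 (successors {s2, s3, s4, s5}): φ is false.
  s3 (successors {s2, s4, s5}): φ is false.
  s4 (successors {s0}): φ is true.
  s5 (successors {s3}): φ is true.
For instance, at s3:
  At s3: Box r requires r at every successor {s2, s4, s5}.
    r fails at s2, so Box r is false at s3.
Satisfying worlds: {s4, s5}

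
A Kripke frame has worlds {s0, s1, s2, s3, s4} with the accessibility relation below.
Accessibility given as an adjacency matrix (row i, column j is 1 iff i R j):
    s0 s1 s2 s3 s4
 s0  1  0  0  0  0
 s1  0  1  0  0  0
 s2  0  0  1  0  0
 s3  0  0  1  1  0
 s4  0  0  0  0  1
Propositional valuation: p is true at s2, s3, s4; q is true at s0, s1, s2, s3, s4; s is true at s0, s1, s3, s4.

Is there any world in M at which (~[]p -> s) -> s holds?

Let φ = (~[]p -> s) -> s. Evaluate φ at each world:
  s0 (successors {s0}): φ is true.
  s1 (successors {s1}): φ is true.
  s2 (successors {s2}): φ is false.
  s3 (successors {s2, s3}): φ is true.
  s4 (successors {s4}): φ is true.
Detail at s0 (witness):
  At s0: ~[]p -> s is true, s is true, so (~[]p -> s) -> s is true.
    At s0: ~[]p is true, s is true, so ~[]p -> s is true.
      At s0: []p is false, so ~[]p is true.

Yes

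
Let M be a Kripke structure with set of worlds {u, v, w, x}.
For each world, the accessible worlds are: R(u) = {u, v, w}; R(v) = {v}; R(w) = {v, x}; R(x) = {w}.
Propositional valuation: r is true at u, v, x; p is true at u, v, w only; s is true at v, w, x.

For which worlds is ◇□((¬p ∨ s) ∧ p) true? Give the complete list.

Recall that □ψ holds at a world iff ψ holds at every accessible world, and ◇ψ holds iff ψ holds at some accessible world.
Let φ = ◇□((¬p ∨ s) ∧ p). Evaluate φ at each world:
  u (successors {u, v, w}): φ is true.
  v (successors {v}): φ is true.
  w (successors {v, x}): φ is true.
  x (successors {w}): φ is false.
For instance, at x:
  At x: ◇□((¬p ∨ s) ∧ p) requires □((¬p ∨ s) ∧ p) at some successor in {w}.
    At w: □((¬p ∨ s) ∧ p) is false.
  So ◇□((¬p ∨ s) ∧ p) is false at x.
Satisfying worlds: {u, v, w}

u, v, w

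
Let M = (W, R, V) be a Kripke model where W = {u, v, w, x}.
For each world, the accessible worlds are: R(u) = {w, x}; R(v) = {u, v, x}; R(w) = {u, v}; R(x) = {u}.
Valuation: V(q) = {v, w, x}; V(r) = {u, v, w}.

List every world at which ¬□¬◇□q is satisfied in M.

Let φ = ¬□¬◇□q. Evaluate φ at each world:
  u (successors {w, x}): φ is true.
  v (successors {u, v, x}): φ is true.
  w (successors {u, v}): φ is true.
  x (successors {u}): φ is false.
For instance, at v:
  At v: □¬◇□q is false, so ¬□¬◇□q is true.
    At v: □¬◇□q requires ¬◇□q at every successor {u, v, x}.
      ¬◇□q fails at v, so □¬◇□q is false at v.
Satisfying worlds: {u, v, w}

u, v, w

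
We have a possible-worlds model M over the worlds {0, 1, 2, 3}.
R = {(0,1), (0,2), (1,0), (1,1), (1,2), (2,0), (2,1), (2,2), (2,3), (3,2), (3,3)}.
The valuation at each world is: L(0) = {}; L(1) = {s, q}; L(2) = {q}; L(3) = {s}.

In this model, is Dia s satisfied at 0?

At 0: Dia s requires s at some successor in {1, 2}.
  s holds at 1, so Dia s is true at 0.

Yes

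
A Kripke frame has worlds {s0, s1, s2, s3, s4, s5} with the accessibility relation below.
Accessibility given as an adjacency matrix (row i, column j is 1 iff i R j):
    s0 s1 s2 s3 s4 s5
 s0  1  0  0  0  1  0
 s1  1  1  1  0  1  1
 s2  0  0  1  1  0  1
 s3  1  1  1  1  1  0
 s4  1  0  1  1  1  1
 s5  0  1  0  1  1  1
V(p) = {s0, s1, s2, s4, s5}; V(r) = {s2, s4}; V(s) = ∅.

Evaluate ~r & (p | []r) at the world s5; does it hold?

At s5: ~r is true, p | []r is true, so ~r & (p | []r) is true.
  At s5: p is true, []r is false, so p | []r is true.
    At s5: []r requires r at every successor {s1, s3, s4, s5}.
      r fails at s1, so []r is false at s5.

Yes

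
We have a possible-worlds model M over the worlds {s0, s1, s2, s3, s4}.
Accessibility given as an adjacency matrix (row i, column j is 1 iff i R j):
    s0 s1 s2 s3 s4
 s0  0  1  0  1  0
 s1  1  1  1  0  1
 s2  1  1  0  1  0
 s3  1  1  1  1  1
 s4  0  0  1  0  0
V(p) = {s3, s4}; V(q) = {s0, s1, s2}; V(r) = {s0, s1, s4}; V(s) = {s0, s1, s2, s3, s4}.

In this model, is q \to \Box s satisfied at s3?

At s3: q is false, \Box s is true, so q \to \Box s is true.
  At s3: \Box s requires s at every successor {s0, s1, s2, s3, s4}.
    At s0: s is true.
    At s1: s is true.
    At s2: s is true.
    At s3: s is true.
    At s4: s is true.
  So \Box s is true at s3.

Yes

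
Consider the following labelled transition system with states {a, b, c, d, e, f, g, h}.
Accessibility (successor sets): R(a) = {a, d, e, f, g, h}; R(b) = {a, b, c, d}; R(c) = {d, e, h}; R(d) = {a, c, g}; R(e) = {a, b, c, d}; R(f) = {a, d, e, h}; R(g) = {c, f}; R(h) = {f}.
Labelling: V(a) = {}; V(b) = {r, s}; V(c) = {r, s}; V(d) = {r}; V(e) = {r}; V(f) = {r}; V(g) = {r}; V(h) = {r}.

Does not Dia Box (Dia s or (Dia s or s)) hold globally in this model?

Yes

Let φ = not Dia Box (Dia s or (Dia s or s)). Evaluate φ at each world:
  a (successors {a, d, e, f, g, h}): φ is true.
  b (successors {a, b, c, d}): φ is true.
  c (successors {d, e, h}): φ is true.
  d (successors {a, c, g}): φ is true.
  e (successors {a, b, c, d}): φ is true.
  f (successors {a, d, e, h}): φ is true.
  g (successors {c, f}): φ is true.
  h (successors {f}): φ is true.
For instance, at b:
  At b: Dia Box (Dia s or (Dia s or s)) is false, so not Dia Box (Dia s or (Dia s or s)) is true.
    At b: Dia Box (Dia s or (Dia s or s)) requires Box (Dia s or (Dia s or s)) at some successor in {a, b, c, d}.
      At a: Box (Dia s or (Dia s or s)) is false.
      At b: Box (Dia s or (Dia s or s)) is false.
      At c: Box (Dia s or (Dia s or s)) is false.
      At d: Box (Dia s or (Dia s or s)) is false.
    So Dia Box (Dia s or (Dia s or s)) is false at b.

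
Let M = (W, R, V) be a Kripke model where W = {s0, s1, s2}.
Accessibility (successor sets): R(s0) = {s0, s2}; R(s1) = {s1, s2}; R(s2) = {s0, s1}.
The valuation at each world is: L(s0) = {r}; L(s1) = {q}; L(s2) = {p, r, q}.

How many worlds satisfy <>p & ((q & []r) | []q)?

1

Let φ = <>p & ((q & []r) | []q). Evaluate φ at each world:
  s0 (successors {s0, s2}): φ is false.
  s1 (successors {s1, s2}): φ is true.
  s2 (successors {s0, s1}): φ is false.
For instance, at s0:
  At s0: <>p is true, (q & []r) | []q is false, so <>p & ((q & []r) | []q) is false.
    At s0: <>p requires p at some successor in {s0, s2}.
      p holds at s2, so <>p is true at s0.
    At s0: q & []r is false, []q is false, so (q & []r) | []q is false.
      At s0: q is false, []r is true, so q & []r is false.
      At s0: []q requires q at every successor {s0, s2}.
        q fails at s0, so []q is false at s0.
Satisfying worlds: {s1}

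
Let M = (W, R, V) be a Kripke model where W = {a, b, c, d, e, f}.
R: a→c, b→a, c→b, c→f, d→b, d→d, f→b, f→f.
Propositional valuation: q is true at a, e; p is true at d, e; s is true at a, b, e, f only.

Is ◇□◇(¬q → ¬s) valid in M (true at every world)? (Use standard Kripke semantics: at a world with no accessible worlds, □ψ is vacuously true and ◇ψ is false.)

Let φ = ◇□◇(¬q → ¬s). Evaluate φ at each world:
  a (successors {c}): φ is false.
  b (successors {a}): φ is false.
  c (successors {b, f}): φ is true.
  d (successors {b, d}): φ is true.
  e (successors ∅): φ is false.
  f (successors {b, f}): φ is true.
Detail at a (counterexample):
  At a: ◇□◇(¬q → ¬s) requires □◇(¬q → ¬s) at some successor in {c}.
    At c: □◇(¬q → ¬s) is false.
  So ◇□◇(¬q → ¬s) is false at a.

No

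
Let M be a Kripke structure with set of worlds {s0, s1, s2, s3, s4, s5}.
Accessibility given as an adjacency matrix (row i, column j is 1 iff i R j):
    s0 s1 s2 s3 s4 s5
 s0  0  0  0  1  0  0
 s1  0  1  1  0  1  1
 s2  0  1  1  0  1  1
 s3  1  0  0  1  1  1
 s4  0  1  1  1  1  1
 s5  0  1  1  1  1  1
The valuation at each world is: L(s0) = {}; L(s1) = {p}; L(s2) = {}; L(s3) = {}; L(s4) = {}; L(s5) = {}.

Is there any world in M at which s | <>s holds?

No

Recall that <>ψ holds at a world iff ψ holds at some accessible world.
Let φ = s | <>s. Evaluate φ at each world:
  s0 (successors {s3}): φ is false.
  s1 (successors {s1, s2, s4, s5}): φ is false.
  s2 (successors {s1, s2, s4, s5}): φ is false.
  s3 (successors {s0, s3, s4, s5}): φ is false.
  s4 (successors {s1, s2, s3, s4, s5}): φ is false.
  s5 (successors {s1, s2, s3, s4, s5}): φ is false.
For instance, at s2:
  At s2: s is false, <>s is false, so s | <>s is false.
    At s2: <>s requires s at some successor in {s1, s2, s4, s5}.
      At s1: s is false.
      At s2: s is false.
      At s4: s is false.
      At s5: s is false.
    So <>s is false at s2.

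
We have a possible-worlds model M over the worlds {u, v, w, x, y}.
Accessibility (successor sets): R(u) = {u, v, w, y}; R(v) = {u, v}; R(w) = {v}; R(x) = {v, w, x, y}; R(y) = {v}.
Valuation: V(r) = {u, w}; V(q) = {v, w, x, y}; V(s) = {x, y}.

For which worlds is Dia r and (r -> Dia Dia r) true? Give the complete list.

u, v, x

Let φ = Dia r and (r -> Dia Dia r). Evaluate φ at each world:
  u (successors {u, v, w, y}): φ is true.
  v (successors {u, v}): φ is true.
  w (successors {v}): φ is false.
  x (successors {v, w, x, y}): φ is true.
  y (successors {v}): φ is false.
For instance, at y:
  At y: Dia r is false, r -> Dia Dia r is true, so Dia r and (r -> Dia Dia r) is false.
    At y: Dia r requires r at some successor in {v}.
      At v: r is false.
    So Dia r is false at y.
    At y: r is false, Dia Dia r is true, so r -> Dia Dia r is true.
      At y: Dia Dia r requires Dia r at some successor in {v}.
        Dia r holds at v, so Dia Dia r is true at y.
Satisfying worlds: {u, v, x}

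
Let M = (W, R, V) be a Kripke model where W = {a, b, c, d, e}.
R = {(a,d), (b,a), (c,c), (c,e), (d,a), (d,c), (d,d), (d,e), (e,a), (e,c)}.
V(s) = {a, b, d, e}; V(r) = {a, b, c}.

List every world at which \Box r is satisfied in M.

Let φ = \Box r. Evaluate φ at each world:
  a (successors {d}): φ is false.
  b (successors {a}): φ is true.
  c (successors {c, e}): φ is false.
  d (successors {a, c, d, e}): φ is false.
  e (successors {a, c}): φ is true.
For instance, at a:
  At a: \Box r requires r at every successor {d}.
    r fails at d, so \Box r is false at a.
Satisfying worlds: {b, e}

b, e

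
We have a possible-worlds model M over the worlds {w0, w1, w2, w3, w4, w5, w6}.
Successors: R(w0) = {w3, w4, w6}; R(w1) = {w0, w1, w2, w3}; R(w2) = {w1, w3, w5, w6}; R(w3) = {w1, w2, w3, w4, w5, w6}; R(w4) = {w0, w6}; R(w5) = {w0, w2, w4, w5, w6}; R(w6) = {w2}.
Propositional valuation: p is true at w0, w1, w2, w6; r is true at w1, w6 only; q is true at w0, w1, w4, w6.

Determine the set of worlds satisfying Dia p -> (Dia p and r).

w1, w6

Let φ = Dia p -> (Dia p and r). Evaluate φ at each world:
  w0 (successors {w3, w4, w6}): φ is false.
  w1 (successors {w0, w1, w2, w3}): φ is true.
  w2 (successors {w1, w3, w5, w6}): φ is false.
  w3 (successors {w1, w2, w3, w4, w5, w6}): φ is false.
  w4 (successors {w0, w6}): φ is false.
  w5 (successors {w0, w2, w4, w5, w6}): φ is false.
  w6 (successors {w2}): φ is true.
For instance, at w0:
  At w0: Dia p is true, Dia p and r is false, so Dia p -> (Dia p and r) is false.
    At w0: Dia p requires p at some successor in {w3, w4, w6}.
      p holds at w6, so Dia p is true at w0.
    At w0: Dia p is true, r is false, so Dia p and r is false.
      At w0: Dia p requires p at some successor in {w3, w4, w6}.
        p holds at w6, so Dia p is true at w0.
Satisfying worlds: {w1, w6}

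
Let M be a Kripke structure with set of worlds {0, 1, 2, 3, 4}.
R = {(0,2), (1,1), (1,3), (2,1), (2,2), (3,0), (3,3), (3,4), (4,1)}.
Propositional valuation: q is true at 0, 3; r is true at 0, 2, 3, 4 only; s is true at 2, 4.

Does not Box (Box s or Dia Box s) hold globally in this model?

Let φ = not Box (Box s or Dia Box s). Evaluate φ at each world:
  0 (successors {2}): φ is true.
  1 (successors {1, 3}): φ is true.
  2 (successors {1, 2}): φ is true.
  3 (successors {0, 3, 4}): φ is true.
  4 (successors {1}): φ is true.
For instance, at 4:
  At 4: Box (Box s or Dia Box s) is false, so not Box (Box s or Dia Box s) is true.
    At 4: Box (Box s or Dia Box s) requires Box s or Dia Box s at every successor {1}.
      Box s or Dia Box s fails at 1, so Box (Box s or Dia Box s) is false at 4.

Yes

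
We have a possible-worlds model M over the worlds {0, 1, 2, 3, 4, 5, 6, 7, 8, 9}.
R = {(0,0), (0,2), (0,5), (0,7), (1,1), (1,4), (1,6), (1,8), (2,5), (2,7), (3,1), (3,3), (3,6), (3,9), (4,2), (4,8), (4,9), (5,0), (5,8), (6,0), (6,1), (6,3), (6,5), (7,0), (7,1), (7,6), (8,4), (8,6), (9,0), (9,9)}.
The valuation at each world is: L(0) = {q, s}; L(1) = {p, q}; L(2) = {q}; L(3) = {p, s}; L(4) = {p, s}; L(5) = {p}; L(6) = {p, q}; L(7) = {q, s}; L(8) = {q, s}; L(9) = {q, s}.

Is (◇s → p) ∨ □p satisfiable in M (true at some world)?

Let φ = (◇s → p) ∨ □p. Evaluate φ at each world:
  0 (successors {0, 2, 5, 7}): φ is false.
  1 (successors {1, 4, 6, 8}): φ is true.
  2 (successors {5, 7}): φ is false.
  3 (successors {1, 3, 6, 9}): φ is true.
  4 (successors {2, 8, 9}): φ is true.
  5 (successors {0, 8}): φ is true.
  6 (successors {0, 1, 3, 5}): φ is true.
  7 (successors {0, 1, 6}): φ is false.
  8 (successors {4, 6}): φ is true.
  9 (successors {0, 9}): φ is false.
Detail at 1 (witness):
  At 1: ◇s → p is true, □p is false, so (◇s → p) ∨ □p is true.
    At 1: ◇s is true, p is true, so ◇s → p is true.
      At 1: ◇s requires s at some successor in {1, 4, 6, 8}.
        s holds at 4, so ◇s is true at 1.
    At 1: □p requires p at every successor {1, 4, 6, 8}.
      p fails at 8, so □p is false at 1.

Yes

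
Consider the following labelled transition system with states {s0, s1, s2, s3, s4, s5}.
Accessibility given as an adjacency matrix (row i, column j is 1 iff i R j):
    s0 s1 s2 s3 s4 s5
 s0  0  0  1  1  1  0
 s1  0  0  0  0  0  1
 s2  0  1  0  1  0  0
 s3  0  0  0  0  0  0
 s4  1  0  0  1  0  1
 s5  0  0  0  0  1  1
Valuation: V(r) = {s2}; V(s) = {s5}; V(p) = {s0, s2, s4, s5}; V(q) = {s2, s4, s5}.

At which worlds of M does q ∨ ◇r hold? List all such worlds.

Let φ = q ∨ ◇r. Evaluate φ at each world:
  s0 (successors {s2, s3, s4}): φ is true.
  s1 (successors {s5}): φ is false.
  s2 (successors {s1, s3}): φ is true.
  s3 (successors ∅): φ is false.
  s4 (successors {s0, s3, s5}): φ is true.
  s5 (successors {s4, s5}): φ is true.
For instance, at s1:
  At s1: q is false, ◇r is false, so q ∨ ◇r is false.
    At s1: ◇r requires r at some successor in {s5}.
      At s5: r is false.
    So ◇r is false at s1.
Satisfying worlds: {s0, s2, s4, s5}

s0, s2, s4, s5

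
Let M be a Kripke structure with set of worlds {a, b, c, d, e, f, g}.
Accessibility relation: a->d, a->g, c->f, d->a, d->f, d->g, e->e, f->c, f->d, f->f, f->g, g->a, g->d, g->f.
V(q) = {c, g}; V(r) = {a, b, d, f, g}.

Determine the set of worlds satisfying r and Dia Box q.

none

Let φ = r and Dia Box q. Evaluate φ at each world:
  a (successors {d, g}): φ is false.
  b (successors ∅): φ is false.
  c (successors {f}): φ is false.
  d (successors {a, f, g}): φ is false.
  e (successors {e}): φ is false.
  f (successors {c, d, f, g}): φ is false.
  g (successors {a, d, f}): φ is false.
For instance, at a:
  At a: r is true, Dia Box q is false, so r and Dia Box q is false.
    At a: Dia Box q requires Box q at some successor in {d, g}.
      At d: Box q is false.
      At g: Box q is false.
    So Dia Box q is false at a.
Satisfying worlds: none.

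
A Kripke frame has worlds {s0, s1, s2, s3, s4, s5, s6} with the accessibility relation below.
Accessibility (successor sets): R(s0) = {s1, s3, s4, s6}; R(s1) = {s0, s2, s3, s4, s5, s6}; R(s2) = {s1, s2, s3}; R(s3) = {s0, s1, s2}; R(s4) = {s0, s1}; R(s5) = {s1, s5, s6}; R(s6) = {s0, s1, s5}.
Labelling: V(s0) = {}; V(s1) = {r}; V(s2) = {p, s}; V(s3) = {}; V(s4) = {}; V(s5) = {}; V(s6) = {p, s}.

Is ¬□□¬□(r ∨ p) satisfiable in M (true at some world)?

Let φ = ¬□□¬□(r ∨ p). Evaluate φ at each world:
  s0 (successors {s1, s3, s4, s6}): φ is false.
  s1 (successors {s0, s2, s3, s4, s5, s6}): φ is false.
  s2 (successors {s1, s2, s3}): φ is false.
  s3 (successors {s0, s1, s2}): φ is false.
  s4 (successors {s0, s1}): φ is false.
  s5 (successors {s1, s5, s6}): φ is false.
  s6 (successors {s0, s1, s5}): φ is false.
For instance, at s6:
  At s6: □□¬□(r ∨ p) is true, so ¬□□¬□(r ∨ p) is false.
    At s6: □□¬□(r ∨ p) requires □¬□(r ∨ p) at every successor {s0, s1, s5}.
      At s0: □¬□(r ∨ p) is true.
      At s1: □¬□(r ∨ p) is true.
      At s5: □¬□(r ∨ p) is true.
    So □□¬□(r ∨ p) is true at s6.

No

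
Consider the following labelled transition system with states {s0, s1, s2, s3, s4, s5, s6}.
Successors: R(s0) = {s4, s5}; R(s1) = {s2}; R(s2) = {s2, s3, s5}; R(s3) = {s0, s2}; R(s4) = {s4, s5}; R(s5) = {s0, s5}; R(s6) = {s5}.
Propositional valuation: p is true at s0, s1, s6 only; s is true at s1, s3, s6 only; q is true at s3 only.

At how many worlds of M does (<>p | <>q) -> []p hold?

Let φ = (<>p | <>q) -> []p. Evaluate φ at each world:
  s0 (successors {s4, s5}): φ is true.
  s1 (successors {s2}): φ is true.
  s2 (successors {s2, s3, s5}): φ is false.
  s3 (successors {s0, s2}): φ is false.
  s4 (successors {s4, s5}): φ is true.
  s5 (successors {s0, s5}): φ is false.
  s6 (successors {s5}): φ is true.
For instance, at s0:
  At s0: <>p | <>q is false, []p is false, so (<>p | <>q) -> []p is true.
    At s0: <>p is false, <>q is false, so <>p | <>q is false.
      At s0: <>p requires p at some successor in {s4, s5}.
        At s4: p is false.
        At s5: p is false.
      So <>p is false at s0.
      At s0: <>q requires q at some successor in {s4, s5}.
        At s4: q is false.
        At s5: q is false.
      So <>q is false at s0.
    At s0: []p requires p at every successor {s4, s5}.
      p fails at s4, so []p is false at s0.
Satisfying worlds: {s0, s1, s4, s6}

4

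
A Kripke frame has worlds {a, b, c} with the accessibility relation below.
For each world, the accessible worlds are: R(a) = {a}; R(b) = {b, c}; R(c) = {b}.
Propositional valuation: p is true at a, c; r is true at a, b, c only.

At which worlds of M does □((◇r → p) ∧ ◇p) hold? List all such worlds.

Recall that □ψ holds at a world iff ψ holds at every accessible world, and ◇ψ holds iff ψ holds at some accessible world.
Let φ = □((◇r → p) ∧ ◇p). Evaluate φ at each world:
  a (successors {a}): φ is true.
  b (successors {b, c}): φ is false.
  c (successors {b}): φ is false.
For instance, at c:
  At c: □((◇r → p) ∧ ◇p) requires (◇r → p) ∧ ◇p at every successor {b}.
    (◇r → p) ∧ ◇p fails at b, so □((◇r → p) ∧ ◇p) is false at c.
      At b: ◇r → p is false, ◇p is true, so (◇r → p) ∧ ◇p is false.
Satisfying worlds: {a}

a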